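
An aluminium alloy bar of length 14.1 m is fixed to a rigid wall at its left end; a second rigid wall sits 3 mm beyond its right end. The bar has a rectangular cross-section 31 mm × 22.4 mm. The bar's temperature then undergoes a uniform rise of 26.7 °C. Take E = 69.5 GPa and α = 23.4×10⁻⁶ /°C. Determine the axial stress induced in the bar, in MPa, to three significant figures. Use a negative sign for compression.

-28.6 MPa

Free thermal expansion αLΔT = 23.4e-6 · 14100 · 26.7 = 8.809 mm.
The walls engage after the gap closes; constrained expansion = 8.809 − 3 = 5.809 mm.
The walls impose strain ε = −(5.809)/14100 = -4.1201e-04; σ = Eε = 69500 · -4.1201e-04 = -28.63 MPa.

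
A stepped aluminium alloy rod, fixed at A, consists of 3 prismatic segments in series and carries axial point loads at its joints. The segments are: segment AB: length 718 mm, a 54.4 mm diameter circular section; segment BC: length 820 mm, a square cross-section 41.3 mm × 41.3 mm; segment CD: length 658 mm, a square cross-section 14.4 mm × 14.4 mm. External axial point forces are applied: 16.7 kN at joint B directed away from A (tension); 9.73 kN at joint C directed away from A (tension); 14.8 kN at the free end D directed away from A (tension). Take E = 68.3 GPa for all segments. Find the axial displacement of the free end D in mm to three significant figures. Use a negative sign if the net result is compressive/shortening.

Internal axial forces (sectioning from the free end, tension +): N_CD = 14.8 kN, N_BC = 24.53 kN, N_AB = 41.23 kN.
A_AB = 2324 mm².
A_BC = 1706 mm².
A_CD = 207.4 mm².
δ_AB = 41230·718/(2324·68300) = 0.1865 mm
δ_BC = 24530·820/(1706·68300) = 0.1727 mm
δ_CD = 14800·658/(207.4·68300) = 0.6876 mm
δ = Σδ_i = 1.047 mm.

1.05 mm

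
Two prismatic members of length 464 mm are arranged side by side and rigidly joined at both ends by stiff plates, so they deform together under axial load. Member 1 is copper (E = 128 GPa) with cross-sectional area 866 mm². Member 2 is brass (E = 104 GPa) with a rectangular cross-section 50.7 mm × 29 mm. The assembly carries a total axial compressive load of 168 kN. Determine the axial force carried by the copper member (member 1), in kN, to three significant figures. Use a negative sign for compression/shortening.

-70.6 kN

A_2 = 1470 mm².
Equal strain + equilibrium ⇒ each member carries load in proportion to AE: A₁E₁ = 110800000 N, A₂E₂ = 152900000 N, ΣAE = 263800000 N.
F₁ = P·A₁E₁/ΣAE = -168000·110800000/263800000 = -70600 N.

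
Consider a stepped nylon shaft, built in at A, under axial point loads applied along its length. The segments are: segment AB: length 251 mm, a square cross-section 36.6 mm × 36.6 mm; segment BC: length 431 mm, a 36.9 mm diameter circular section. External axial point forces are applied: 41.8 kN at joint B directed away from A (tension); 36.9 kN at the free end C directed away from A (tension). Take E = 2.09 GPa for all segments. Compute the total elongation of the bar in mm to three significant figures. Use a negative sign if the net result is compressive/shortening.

Internal axial forces (sectioning from the free end, tension +): N_BC = 36.9 kN, N_AB = 78.7 kN.
A_AB = 1340 mm².
A_BC = 1069 mm².
δ_AB = 78700·251/(1340·2090) = 7.056 mm
δ_BC = 36900·431/(1069·2090) = 7.116 mm
δ = Σδ_i = 14.17 mm.

14.2 mm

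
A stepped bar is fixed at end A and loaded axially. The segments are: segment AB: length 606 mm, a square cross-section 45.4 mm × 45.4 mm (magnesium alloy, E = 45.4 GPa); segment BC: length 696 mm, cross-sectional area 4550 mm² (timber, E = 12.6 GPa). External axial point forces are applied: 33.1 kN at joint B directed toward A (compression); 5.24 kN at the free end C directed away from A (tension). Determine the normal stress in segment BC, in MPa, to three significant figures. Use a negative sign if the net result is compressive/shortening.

Internal axial forces (sectioning from the free end, tension +): N_BC = 5.24 kN, N_AB = -27.86 kN.
σ_BC = N_BC/A_BC = 5240/4550 = 1.152 MPa.

1.15 MPa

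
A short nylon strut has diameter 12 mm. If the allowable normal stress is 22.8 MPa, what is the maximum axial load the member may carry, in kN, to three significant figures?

A = 113.1 mm².
P_max = σ_allow · A = 22.8 · 113.1 = 2579 N = 2.579 kN.

2.58 kN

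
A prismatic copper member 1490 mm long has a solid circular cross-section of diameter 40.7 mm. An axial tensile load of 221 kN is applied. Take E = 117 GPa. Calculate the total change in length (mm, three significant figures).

2.16 mm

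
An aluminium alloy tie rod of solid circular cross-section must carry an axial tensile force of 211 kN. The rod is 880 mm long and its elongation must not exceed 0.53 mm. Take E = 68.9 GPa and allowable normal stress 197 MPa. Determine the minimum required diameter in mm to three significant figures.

Required area A ≥ P/σ_allow = 211000/197 = 1071 mm².
For a solid circular section, d ≥ √(4A/π) = 36.93 mm.
Elongation limit: A ≥ PL/(Eδ_allow) = 211000·880/(68900·0.53) = 5085 mm² ⇒ d ≥ 80.46 mm.
The elongation limit governs.

80.5 mm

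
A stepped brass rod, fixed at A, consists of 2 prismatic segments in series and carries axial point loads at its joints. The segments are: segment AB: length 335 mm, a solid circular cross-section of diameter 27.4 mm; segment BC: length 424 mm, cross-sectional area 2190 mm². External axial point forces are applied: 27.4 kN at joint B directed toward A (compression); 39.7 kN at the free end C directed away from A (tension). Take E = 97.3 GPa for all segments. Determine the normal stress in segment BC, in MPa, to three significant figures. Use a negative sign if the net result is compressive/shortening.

18.1 MPa

Internal axial forces (sectioning from the free end, tension +): N_BC = 39.7 kN, N_AB = 12.3 kN.
σ_BC = N_BC/A_BC = 39700/2190 = 18.13 MPa.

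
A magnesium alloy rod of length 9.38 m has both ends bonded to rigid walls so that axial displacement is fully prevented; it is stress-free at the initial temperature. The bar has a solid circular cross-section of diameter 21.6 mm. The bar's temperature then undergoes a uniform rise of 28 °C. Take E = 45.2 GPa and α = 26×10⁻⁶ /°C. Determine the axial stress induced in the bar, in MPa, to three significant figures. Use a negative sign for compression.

Free thermal expansion αLΔT = 26e-6 · 9380 · 28 = 6.829 mm.
The walls impose strain ε = −(6.829)/9380 = -7.2800e-04; σ = Eε = 45200 · -7.2800e-04 = -32.91 MPa.

-32.9 MPa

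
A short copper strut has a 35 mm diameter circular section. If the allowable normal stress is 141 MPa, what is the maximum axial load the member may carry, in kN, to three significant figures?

136 kN

A = 962.1 mm².
P_max = σ_allow · A = 141 · 962.1 = 135700 N = 135.7 kN.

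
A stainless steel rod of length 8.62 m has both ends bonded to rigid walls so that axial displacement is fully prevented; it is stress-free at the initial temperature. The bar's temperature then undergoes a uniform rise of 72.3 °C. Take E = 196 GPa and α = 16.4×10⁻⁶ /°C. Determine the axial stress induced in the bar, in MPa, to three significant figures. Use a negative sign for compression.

-232 MPa

Free thermal expansion αLΔT = 16.4e-6 · 8620 · 72.3 = 10.22 mm.
The walls impose strain ε = −(10.22)/8620 = -1.1857e-03; σ = Eε = 196000 · -1.1857e-03 = -232.4 MPa.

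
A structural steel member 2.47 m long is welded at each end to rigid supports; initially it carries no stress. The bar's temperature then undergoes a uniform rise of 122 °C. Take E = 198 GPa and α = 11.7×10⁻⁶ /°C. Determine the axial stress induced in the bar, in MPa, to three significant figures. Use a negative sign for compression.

-283 MPa

Free thermal expansion αLΔT = 11.7e-6 · 2470 · 122 = 3.526 mm.
The walls impose strain ε = −(3.526)/2470 = -1.4274e-03; σ = Eε = 198000 · -1.4274e-03 = -282.6 MPa.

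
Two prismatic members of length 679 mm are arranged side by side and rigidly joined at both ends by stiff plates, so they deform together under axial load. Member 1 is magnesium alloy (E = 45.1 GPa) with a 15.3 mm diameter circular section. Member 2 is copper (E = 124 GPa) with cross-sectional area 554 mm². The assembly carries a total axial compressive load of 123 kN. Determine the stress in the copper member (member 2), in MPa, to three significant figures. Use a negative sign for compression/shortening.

A_1 = 183.9 mm².
Equal strain + equilibrium ⇒ each member carries load in proportion to AE: A₁E₁ = 8292000 N, A₂E₂ = 68700000 N, ΣAE = 76990000 N.
σ₂ = P·E₂/ΣAE = -123000·124000/76990000 = -198.1 MPa.

-198 MPa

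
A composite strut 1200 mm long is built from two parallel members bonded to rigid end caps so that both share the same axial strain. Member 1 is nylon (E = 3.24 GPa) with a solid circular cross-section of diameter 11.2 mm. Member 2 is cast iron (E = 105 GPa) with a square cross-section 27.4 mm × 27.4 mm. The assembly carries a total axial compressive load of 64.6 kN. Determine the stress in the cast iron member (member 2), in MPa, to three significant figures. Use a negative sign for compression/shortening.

-85.7 MPa

A_1 = 98.52 mm².
A_2 = 750.8 mm².
Equal strain + equilibrium ⇒ each member carries load in proportion to AE: A₁E₁ = 319200 N, A₂E₂ = 78830000 N, ΣAE = 79150000 N.
σ₂ = P·E₂/ΣAE = -64600·105000/79150000 = -85.7 MPa.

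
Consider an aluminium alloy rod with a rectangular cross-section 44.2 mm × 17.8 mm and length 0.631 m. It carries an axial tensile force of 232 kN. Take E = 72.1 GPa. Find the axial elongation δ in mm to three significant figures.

A = 786.8 mm².
δ_mech = NL/(AE) = 232000·631/(786.8·72100) = 2.581 mm.

2.58 mm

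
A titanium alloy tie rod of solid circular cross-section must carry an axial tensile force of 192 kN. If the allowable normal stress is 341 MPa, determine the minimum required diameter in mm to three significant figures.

Required area A ≥ P/σ_allow = 192000/341 = 563 mm².
For a solid circular section, d ≥ √(4A/π) = 26.77 mm.

26.8 mm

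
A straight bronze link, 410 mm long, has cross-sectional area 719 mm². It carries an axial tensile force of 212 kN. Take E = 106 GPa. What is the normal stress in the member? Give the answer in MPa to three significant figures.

295 MPa

σ = N/A = 212000/719 = 294.9 MPa.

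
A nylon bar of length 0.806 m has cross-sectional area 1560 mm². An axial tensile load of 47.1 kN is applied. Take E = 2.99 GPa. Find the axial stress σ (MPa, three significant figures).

30.2 MPa

σ = N/A = 47100/1560 = 30.19 MPa.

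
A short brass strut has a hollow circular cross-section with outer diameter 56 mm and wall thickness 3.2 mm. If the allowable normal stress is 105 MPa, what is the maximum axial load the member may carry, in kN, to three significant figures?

A = 530.8 mm².
P_max = σ_allow · A = 105 · 530.8 = 55730 N = 55.73 kN.

55.7 kN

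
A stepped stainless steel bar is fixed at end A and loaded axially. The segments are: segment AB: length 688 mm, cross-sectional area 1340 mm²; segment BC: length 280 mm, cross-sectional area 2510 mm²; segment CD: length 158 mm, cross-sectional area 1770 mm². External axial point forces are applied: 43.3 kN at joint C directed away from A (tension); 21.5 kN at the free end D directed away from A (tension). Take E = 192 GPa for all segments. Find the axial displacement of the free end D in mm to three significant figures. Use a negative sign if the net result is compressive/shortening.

0.221 mm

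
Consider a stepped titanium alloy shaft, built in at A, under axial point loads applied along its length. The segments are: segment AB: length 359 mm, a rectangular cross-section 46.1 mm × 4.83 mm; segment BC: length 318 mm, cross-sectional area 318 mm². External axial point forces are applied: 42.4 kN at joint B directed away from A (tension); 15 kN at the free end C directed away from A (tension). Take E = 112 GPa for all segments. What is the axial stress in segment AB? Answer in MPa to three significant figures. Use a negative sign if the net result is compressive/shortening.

Internal axial forces (sectioning from the free end, tension +): N_BC = 15 kN, N_AB = 57.4 kN.
A_AB = 222.7 mm².
σ_AB = N_AB/A_AB = 57400/222.7 = 257.8 MPa.

258 MPa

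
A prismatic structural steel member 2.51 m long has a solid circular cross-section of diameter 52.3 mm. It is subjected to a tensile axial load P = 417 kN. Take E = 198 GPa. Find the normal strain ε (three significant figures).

9.80e-04

A = 2148 mm².
σ = N/A = 194.1 MPa; ε = σ/E = 194.1/198000 = 9.803e-04.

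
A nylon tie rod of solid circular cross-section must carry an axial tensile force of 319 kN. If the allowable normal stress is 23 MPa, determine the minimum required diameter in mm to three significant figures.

Required area A ≥ P/σ_allow = 319000/23 = 13870 mm².
For a solid circular section, d ≥ √(4A/π) = 132.9 mm.

133 mm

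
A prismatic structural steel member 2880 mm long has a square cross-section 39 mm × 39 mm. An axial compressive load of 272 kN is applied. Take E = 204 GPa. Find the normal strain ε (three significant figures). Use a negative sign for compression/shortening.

A = 1521 mm².
σ = N/A = -178.8 MPa; ε = σ/E = -178.8/204000 = -8.766e-04.

-8.77e-04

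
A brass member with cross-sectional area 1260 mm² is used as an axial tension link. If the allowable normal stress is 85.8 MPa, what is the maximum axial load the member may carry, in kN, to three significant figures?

108 kN

P_max = σ_allow · A = 85.8 · 1260 = 108100 N = 108.1 kN.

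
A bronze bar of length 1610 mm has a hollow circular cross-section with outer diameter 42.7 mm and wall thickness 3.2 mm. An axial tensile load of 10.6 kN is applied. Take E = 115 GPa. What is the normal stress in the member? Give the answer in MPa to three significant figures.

A = 397.1 mm².
σ = N/A = 10600/397.1 = 26.69 MPa.

26.7 MPa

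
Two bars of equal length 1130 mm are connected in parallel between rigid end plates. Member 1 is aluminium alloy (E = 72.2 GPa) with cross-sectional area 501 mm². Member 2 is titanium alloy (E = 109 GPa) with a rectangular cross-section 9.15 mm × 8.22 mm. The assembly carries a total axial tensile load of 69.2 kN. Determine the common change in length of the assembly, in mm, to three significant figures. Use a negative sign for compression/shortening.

A_2 = 75.21 mm².
Equal strain + equilibrium ⇒ each member carries load in proportion to AE: A₁E₁ = 36170000 N, A₂E₂ = 8198000 N, ΣAE = 44370000 N.
δ = PL/ΣAE = 69200·1130/44370000 = 1.762 mm.

1.76 mm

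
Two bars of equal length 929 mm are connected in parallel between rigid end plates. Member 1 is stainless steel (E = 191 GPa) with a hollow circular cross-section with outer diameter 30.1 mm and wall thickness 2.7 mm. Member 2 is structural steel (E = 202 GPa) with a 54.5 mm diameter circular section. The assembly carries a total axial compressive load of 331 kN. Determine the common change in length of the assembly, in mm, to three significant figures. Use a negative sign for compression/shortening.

-0.596 mm

A_1 = 232.4 mm².
A_2 = 2333 mm².
Equal strain + equilibrium ⇒ each member carries load in proportion to AE: A₁E₁ = 44390000 N, A₂E₂ = 471200000 N, ΣAE = 515600000 N.
δ = PL/ΣAE = -331000·929/515600000 = -0.5964 mm.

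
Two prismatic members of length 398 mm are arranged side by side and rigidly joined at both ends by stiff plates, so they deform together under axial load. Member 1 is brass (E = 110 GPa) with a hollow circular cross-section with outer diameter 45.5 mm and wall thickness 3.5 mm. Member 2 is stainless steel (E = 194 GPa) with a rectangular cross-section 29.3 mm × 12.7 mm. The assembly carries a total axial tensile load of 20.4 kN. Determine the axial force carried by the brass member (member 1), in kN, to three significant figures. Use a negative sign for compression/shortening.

8.43 kN

A_1 = 461.8 mm².
A_2 = 372.1 mm².
Equal strain + equilibrium ⇒ each member carries load in proportion to AE: A₁E₁ = 50800000 N, A₂E₂ = 72190000 N, ΣAE = 123000000 N.
F₁ = P·A₁E₁/ΣAE = 20400·50800000/123000000 = 8426 N.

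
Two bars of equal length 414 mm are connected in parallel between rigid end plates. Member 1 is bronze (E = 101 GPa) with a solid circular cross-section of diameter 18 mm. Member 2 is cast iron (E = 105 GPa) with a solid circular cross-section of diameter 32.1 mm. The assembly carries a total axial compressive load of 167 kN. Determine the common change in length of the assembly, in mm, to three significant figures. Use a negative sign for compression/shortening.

-0.625 mm

A_1 = 254.5 mm².
A_2 = 809.3 mm².
Equal strain + equilibrium ⇒ each member carries load in proportion to AE: A₁E₁ = 25700000 N, A₂E₂ = 84970000 N, ΣAE = 110700000 N.
δ = PL/ΣAE = -167000·414/110700000 = -0.6247 mm.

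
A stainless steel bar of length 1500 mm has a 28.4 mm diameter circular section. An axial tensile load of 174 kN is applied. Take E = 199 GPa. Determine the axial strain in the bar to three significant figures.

A = 633.5 mm².
σ = N/A = 274.7 MPa; ε = σ/E = 274.7/199000 = 1.380e-03.

0.00138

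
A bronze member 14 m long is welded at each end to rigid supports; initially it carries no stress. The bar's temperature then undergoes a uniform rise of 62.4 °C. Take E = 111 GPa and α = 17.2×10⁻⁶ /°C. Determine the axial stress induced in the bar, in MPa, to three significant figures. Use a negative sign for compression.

Free thermal expansion αLΔT = 17.2e-6 · 14000 · 62.4 = 15.03 mm.
The walls impose strain ε = −(15.03)/14000 = -1.0733e-03; σ = Eε = 111000 · -1.0733e-03 = -119.1 MPa.

-119 MPa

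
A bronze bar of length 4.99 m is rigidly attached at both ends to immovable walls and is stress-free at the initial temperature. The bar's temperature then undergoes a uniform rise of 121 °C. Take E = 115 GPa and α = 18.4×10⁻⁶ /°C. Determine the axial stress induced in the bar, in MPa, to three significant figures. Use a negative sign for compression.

Free thermal expansion αLΔT = 18.4e-6 · 4990 · 121 = 11.11 mm.
The walls impose strain ε = −(11.11)/4990 = -2.2264e-03; σ = Eε = 115000 · -2.2264e-03 = -256 MPa.

-256 MPa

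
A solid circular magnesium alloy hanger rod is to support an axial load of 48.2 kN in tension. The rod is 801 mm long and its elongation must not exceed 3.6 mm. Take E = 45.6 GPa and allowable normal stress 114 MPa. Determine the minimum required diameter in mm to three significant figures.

Required area A ≥ P/σ_allow = 48200/114 = 422.8 mm².
For a solid circular section, d ≥ √(4A/π) = 23.2 mm.
Elongation limit: A ≥ PL/(Eδ_allow) = 48200·801/(45600·3.6) = 235.2 mm² ⇒ d ≥ 17.3 mm.
The stress limit governs.

23.2 mm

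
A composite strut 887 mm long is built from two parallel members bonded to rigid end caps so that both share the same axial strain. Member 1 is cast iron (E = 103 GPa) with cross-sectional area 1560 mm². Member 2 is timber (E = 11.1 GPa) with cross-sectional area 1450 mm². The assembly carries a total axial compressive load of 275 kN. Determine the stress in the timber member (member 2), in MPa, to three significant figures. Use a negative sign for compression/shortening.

Equal strain + equilibrium ⇒ each member carries load in proportion to AE: A₁E₁ = 160700000 N, A₂E₂ = 16100000 N, ΣAE = 176800000 N.
σ₂ = P·E₂/ΣAE = -275000·11100/176800000 = -17.27 MPa.

-17.3 MPa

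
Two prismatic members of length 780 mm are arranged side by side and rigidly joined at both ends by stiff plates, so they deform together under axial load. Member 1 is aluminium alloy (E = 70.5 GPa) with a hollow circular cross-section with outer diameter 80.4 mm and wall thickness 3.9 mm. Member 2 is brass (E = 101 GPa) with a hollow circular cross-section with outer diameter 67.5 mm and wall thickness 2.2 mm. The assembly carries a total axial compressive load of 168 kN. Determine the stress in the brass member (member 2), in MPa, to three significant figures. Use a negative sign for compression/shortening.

-152 MPa

A_1 = 937.3 mm².
A_2 = 451.3 mm².
Equal strain + equilibrium ⇒ each member carries load in proportion to AE: A₁E₁ = 66080000 N, A₂E₂ = 45580000 N, ΣAE = 111700000 N.
σ₂ = P·E₂/ΣAE = -168000·101000/111700000 = -152 MPa.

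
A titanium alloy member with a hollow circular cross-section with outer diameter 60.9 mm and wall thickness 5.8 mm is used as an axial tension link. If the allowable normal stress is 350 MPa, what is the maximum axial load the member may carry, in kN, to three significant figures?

A = 1004 mm².
P_max = σ_allow · A = 350 · 1004 = 351400 N = 351.4 kN.

351 kN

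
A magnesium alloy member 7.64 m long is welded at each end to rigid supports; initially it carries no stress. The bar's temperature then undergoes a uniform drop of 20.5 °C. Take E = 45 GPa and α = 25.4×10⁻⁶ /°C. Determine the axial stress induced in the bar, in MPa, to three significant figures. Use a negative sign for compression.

23.4 MPa

Free thermal expansion αLΔT = 25.4e-6 · 7640 · -20.5 = -3.978 mm.
The walls impose strain ε = −(-3.978)/7640 = 5.2070e-04; σ = Eε = 45000 · 5.2070e-04 = 23.43 MPa.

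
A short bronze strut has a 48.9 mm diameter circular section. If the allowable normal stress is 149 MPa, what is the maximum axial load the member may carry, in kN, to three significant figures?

A = 1878 mm².
P_max = σ_allow · A = 149 · 1878 = 279800 N = 279.8 kN.

280 kN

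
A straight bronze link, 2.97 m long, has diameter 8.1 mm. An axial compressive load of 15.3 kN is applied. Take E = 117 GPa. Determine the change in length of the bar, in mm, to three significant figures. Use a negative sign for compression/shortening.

-7.54 mm

A = 51.53 mm².
δ_mech = NL/(AE) = -15300·2970/(51.53·117000) = -7.537 mm.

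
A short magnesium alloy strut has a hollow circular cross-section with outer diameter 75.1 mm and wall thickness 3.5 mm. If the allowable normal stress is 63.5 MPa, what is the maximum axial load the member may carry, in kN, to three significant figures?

A = 787.3 mm².
P_max = σ_allow · A = 63.5 · 787.3 = 49990 N = 49.99 kN.

50.0 kN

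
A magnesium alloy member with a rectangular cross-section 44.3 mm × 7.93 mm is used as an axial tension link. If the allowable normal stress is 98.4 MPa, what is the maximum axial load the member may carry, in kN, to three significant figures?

A = 351.3 mm².
P_max = σ_allow · A = 98.4 · 351.3 = 34570 N = 34.57 kN.

34.6 kN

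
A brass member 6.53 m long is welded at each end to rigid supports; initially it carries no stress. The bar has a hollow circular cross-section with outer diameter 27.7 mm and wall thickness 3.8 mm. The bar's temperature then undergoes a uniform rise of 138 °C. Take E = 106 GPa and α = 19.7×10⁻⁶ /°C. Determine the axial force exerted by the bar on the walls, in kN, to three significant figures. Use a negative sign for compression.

-82.2 kN

Free thermal expansion αLΔT = 19.7e-6 · 6530 · 138 = 17.75 mm.
The walls impose strain ε = −(17.75)/6530 = -2.7186e-03; σ = Eε = 106000 · -2.7186e-03 = -288.2 MPa.
Wall reaction R = σ·A = -288.2·285.3 = -82220 N = -82.22 kN.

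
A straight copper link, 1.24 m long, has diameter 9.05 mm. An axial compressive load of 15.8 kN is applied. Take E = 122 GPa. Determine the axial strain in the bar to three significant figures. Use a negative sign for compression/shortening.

A = 64.33 mm².
σ = N/A = -245.6 MPa; ε = σ/E = -245.6/122000 = -2.013e-03.

-0.00201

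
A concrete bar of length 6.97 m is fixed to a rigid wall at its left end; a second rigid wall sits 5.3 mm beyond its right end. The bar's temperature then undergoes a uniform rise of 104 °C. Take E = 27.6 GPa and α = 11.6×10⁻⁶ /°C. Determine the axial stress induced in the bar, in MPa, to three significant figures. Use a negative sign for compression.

-12.3 MPa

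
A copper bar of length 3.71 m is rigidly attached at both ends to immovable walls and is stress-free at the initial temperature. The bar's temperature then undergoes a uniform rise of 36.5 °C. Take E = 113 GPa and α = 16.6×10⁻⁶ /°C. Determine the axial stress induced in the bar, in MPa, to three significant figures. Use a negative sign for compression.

-68.5 MPa

Free thermal expansion αLΔT = 16.6e-6 · 3710 · 36.5 = 2.248 mm.
The walls impose strain ε = −(2.248)/3710 = -6.0590e-04; σ = Eε = 113000 · -6.0590e-04 = -68.47 MPa.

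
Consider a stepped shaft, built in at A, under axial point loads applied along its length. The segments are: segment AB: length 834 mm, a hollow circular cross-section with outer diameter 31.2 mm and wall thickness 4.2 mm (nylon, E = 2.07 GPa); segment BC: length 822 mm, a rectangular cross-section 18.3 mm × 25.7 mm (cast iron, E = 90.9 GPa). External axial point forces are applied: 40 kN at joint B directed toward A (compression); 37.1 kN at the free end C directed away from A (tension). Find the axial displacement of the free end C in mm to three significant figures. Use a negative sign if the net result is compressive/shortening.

-2.57 mm

Internal axial forces (sectioning from the free end, tension +): N_BC = 37.1 kN, N_AB = -2.9 kN.
A_AB = 356.3 mm².
A_BC = 470.3 mm².
δ_AB = -2900·834/(356.3·2070) = -3.28 mm
δ_BC = 37100·822/(470.3·90900) = 0.7133 mm
δ = Σδ_i = -2.566 mm.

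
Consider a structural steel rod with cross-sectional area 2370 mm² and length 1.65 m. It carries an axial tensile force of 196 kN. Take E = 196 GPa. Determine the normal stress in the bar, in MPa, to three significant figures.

σ = N/A = 196000/2370 = 82.7 MPa.

82.7 MPa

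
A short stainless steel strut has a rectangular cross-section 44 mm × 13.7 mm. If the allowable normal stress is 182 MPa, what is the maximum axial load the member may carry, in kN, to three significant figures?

110 kN

A = 602.8 mm².
P_max = σ_allow · A = 182 · 602.8 = 109700 N = 109.7 kN.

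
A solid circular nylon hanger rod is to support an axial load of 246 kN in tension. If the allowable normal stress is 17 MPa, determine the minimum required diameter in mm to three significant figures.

Required area A ≥ P/σ_allow = 246000/17 = 14470 mm².
For a solid circular section, d ≥ √(4A/π) = 135.7 mm.

136 mm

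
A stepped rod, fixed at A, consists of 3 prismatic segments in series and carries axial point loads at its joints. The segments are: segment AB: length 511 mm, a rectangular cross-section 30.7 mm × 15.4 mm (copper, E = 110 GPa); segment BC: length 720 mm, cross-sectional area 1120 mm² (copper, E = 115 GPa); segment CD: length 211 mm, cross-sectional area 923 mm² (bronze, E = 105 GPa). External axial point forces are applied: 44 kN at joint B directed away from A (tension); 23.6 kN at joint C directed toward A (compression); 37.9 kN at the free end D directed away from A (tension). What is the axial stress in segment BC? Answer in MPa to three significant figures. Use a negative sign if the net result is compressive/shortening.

12.8 MPa

Internal axial forces (sectioning from the free end, tension +): N_CD = 37.9 kN, N_BC = 14.3 kN, N_AB = 58.3 kN.
σ_BC = N_BC/A_BC = 14300/1120 = 12.77 MPa.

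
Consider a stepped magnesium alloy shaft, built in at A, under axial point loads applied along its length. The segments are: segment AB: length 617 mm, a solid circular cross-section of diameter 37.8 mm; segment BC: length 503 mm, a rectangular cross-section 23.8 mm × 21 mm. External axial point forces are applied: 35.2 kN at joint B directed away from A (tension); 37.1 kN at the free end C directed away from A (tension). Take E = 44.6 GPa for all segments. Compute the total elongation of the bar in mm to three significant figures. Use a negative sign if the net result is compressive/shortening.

1.73 mm

Internal axial forces (sectioning from the free end, tension +): N_BC = 37.1 kN, N_AB = 72.3 kN.
A_AB = 1122 mm².
A_BC = 499.8 mm².
δ_AB = 72300·617/(1122·44600) = 0.8913 mm
δ_BC = 37100·503/(499.8·44600) = 0.8372 mm
δ = Σδ_i = 1.728 mm.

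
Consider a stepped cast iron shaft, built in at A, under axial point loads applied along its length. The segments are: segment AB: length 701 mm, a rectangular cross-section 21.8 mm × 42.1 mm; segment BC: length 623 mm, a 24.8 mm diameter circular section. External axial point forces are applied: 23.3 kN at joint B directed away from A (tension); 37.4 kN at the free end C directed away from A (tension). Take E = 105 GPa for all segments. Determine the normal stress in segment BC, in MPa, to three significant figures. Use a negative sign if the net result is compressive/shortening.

77.4 MPa

Internal axial forces (sectioning from the free end, tension +): N_BC = 37.4 kN, N_AB = 60.7 kN.
A_BC = 483.1 mm².
σ_BC = N_BC/A_BC = 37400/483.1 = 77.42 MPa.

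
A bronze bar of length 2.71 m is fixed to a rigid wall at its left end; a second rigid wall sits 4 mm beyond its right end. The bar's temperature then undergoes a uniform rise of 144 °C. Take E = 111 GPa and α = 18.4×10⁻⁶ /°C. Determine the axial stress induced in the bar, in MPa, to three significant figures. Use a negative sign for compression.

-130 MPa

Free thermal expansion αLΔT = 18.4e-6 · 2710 · 144 = 7.18 mm.
The walls engage after the gap closes; constrained expansion = 7.18 − 4 = 3.18 mm.
The walls impose strain ε = −(3.18)/2710 = -1.1736e-03; σ = Eε = 111000 · -1.1736e-03 = -130.3 MPa.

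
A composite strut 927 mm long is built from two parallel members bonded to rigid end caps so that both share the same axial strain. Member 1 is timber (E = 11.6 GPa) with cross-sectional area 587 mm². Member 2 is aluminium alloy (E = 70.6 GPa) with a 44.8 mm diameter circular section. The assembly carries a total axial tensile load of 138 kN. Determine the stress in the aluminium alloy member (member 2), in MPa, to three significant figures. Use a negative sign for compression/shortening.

A_2 = 1576 mm².
Equal strain + equilibrium ⇒ each member carries load in proportion to AE: A₁E₁ = 6809000 N, A₂E₂ = 111300000 N, ΣAE = 118100000 N.
σ₂ = P·E₂/ΣAE = 138000·70600/118100000 = 82.5 MPa.

82.5 MPa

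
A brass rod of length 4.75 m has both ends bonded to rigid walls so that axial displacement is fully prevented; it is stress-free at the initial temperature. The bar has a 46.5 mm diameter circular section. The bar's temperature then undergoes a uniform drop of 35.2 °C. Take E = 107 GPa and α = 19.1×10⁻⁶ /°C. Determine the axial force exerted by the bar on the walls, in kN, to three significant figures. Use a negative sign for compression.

Free thermal expansion αLΔT = 19.1e-6 · 4750 · -35.2 = -3.194 mm.
The walls impose strain ε = −(-3.194)/4750 = 6.7232e-04; σ = Eε = 107000 · 6.7232e-04 = 71.94 MPa.
Wall reaction R = σ·A = 71.94·1698 = 122200 N = 122.2 kN.

122 kN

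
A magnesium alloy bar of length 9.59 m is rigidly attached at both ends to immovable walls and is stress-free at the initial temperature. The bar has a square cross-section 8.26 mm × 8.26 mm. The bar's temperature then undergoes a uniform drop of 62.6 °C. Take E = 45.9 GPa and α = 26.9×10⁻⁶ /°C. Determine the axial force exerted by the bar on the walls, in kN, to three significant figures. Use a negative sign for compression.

5.27 kN

Free thermal expansion αLΔT = 26.9e-6 · 9590 · -62.6 = -16.15 mm.
The walls impose strain ε = −(-16.15)/9590 = 1.6839e-03; σ = Eε = 45900 · 1.6839e-03 = 77.29 MPa.
Wall reaction R = σ·A = 77.29·68.23 = 5274 N = 5.274 kN.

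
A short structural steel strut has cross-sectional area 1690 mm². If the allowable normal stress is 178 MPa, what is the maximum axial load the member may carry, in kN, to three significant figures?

301 kN

P_max = σ_allow · A = 178 · 1690 = 300800 N = 300.8 kN.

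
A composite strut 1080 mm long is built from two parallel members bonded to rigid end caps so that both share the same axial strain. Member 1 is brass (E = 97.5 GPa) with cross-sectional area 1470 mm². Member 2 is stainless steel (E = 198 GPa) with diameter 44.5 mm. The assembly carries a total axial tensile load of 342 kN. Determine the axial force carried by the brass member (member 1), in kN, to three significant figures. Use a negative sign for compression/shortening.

109 kN

A_2 = 1555 mm².
Equal strain + equilibrium ⇒ each member carries load in proportion to AE: A₁E₁ = 143300000 N, A₂E₂ = 307900000 N, ΣAE = 451300000 N.
F₁ = P·A₁E₁/ΣAE = 342000·143300000/451300000 = 108600 N.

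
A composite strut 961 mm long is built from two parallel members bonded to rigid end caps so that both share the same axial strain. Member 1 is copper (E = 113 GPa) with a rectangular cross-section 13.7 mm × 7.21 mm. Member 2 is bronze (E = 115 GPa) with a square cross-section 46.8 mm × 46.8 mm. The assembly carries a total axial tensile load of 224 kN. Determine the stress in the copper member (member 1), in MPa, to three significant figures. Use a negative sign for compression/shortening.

A_1 = 98.78 mm².
A_2 = 2190 mm².
Equal strain + equilibrium ⇒ each member carries load in proportion to AE: A₁E₁ = 11160000 N, A₂E₂ = 251900000 N, ΣAE = 263000000 N.
σ₁ = P·E₁/ΣAE = 224000·113000/263000000 = 96.23 MPa.

96.2 MPa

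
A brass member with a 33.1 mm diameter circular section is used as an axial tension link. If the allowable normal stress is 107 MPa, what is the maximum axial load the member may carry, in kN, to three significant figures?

92.1 kN

A = 860.5 mm².
P_max = σ_allow · A = 107 · 860.5 = 92070 N = 92.07 kN.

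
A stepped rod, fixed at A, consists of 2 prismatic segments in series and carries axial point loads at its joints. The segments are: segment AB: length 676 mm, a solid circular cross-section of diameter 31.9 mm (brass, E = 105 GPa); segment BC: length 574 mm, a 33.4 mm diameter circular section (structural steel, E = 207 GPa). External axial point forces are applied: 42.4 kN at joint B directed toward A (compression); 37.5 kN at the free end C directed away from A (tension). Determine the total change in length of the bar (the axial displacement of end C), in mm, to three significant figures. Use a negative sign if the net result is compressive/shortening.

0.0792 mm

Internal axial forces (sectioning from the free end, tension +): N_BC = 37.5 kN, N_AB = -4.9 kN.
A_AB = 799.2 mm².
A_BC = 876.2 mm².
δ_AB = -4900·676/(799.2·105000) = -0.03947 mm
δ_BC = 37500·574/(876.2·207000) = 0.1187 mm
δ = Σδ_i = 0.07921 mm.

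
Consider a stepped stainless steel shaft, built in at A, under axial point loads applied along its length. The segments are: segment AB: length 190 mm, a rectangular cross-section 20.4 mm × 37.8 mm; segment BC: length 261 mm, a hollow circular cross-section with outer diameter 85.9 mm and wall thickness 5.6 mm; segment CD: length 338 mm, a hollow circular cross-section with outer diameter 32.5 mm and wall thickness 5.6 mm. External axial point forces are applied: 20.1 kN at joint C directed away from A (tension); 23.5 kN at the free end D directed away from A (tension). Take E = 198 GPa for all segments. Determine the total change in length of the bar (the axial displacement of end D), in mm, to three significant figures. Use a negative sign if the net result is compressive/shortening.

Internal axial forces (sectioning from the free end, tension +): N_CD = 23.5 kN, N_BC = 43.6 kN, N_AB = 43.6 kN.
A_AB = 771.1 mm².
A_BC = 1413 mm².
A_CD = 473.2 mm².
δ_AB = 43600·190/(771.1·198000) = 0.05426 mm
δ_BC = 43600·261/(1413·198000) = 0.04068 mm
δ_CD = 23500·338/(473.2·198000) = 0.08477 mm
δ = Σδ_i = 0.1797 mm.

0.180 mm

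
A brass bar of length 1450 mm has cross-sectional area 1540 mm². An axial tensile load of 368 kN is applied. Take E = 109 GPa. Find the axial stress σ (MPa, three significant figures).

239 MPa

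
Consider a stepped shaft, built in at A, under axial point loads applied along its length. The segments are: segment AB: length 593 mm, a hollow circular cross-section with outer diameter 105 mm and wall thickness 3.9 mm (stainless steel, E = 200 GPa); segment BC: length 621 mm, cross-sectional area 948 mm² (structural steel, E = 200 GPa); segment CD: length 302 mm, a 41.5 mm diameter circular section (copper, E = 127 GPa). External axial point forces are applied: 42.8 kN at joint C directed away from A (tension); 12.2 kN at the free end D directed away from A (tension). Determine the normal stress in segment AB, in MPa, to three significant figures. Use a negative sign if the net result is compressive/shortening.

Internal axial forces (sectioning from the free end, tension +): N_CD = 12.2 kN, N_BC = 55 kN, N_AB = 55 kN.
A_AB = 1239 mm².
σ_AB = N_AB/A_AB = 55000/1239 = 44.4 MPa.

44.4 MPa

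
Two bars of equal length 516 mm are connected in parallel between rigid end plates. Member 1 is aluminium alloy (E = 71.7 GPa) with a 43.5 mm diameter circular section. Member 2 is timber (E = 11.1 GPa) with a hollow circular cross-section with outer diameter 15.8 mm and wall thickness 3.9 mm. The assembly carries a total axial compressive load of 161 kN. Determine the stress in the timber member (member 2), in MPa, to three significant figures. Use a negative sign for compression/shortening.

-16.5 MPa

A_1 = 1486 mm².
A_2 = 145.8 mm².
Equal strain + equilibrium ⇒ each member carries load in proportion to AE: A₁E₁ = 106600000 N, A₂E₂ = 1618000 N, ΣAE = 108200000 N.
σ₂ = P·E₂/ΣAE = -161000·11100/108200000 = -16.52 MPa.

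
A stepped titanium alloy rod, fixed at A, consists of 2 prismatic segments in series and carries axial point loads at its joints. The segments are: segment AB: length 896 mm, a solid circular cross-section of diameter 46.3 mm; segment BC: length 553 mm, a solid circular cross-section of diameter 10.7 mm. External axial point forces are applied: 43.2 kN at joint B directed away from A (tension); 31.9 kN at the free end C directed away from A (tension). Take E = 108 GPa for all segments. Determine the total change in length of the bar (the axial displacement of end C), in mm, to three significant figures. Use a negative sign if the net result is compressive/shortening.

Internal axial forces (sectioning from the free end, tension +): N_BC = 31.9 kN, N_AB = 75.1 kN.
A_AB = 1684 mm².
A_BC = 89.92 mm².
δ_AB = 75100·896/(1684·108000) = 0.3701 mm
δ_BC = 31900·553/(89.92·108000) = 1.816 mm
δ = Σδ_i = 2.187 mm.

2.19 mm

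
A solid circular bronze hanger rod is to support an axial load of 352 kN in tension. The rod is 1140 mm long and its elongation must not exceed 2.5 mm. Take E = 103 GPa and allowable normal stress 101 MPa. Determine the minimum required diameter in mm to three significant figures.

66.6 mm

Required area A ≥ P/σ_allow = 352000/101 = 3485 mm².
For a solid circular section, d ≥ √(4A/π) = 66.61 mm.
Elongation limit: A ≥ PL/(Eδ_allow) = 352000·1140/(103000·2.5) = 1558 mm² ⇒ d ≥ 44.54 mm.
The stress limit governs.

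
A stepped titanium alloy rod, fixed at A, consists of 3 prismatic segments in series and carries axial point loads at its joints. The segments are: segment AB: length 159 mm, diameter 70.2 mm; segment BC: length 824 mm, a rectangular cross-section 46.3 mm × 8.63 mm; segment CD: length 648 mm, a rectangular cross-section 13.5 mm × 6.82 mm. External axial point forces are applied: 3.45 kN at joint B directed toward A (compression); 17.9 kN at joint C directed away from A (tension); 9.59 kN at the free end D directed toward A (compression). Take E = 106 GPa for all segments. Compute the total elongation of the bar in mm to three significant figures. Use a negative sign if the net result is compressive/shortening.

-0.473 mm

Internal axial forces (sectioning from the free end, tension +): N_CD = -9.59 kN, N_BC = 8.31 kN, N_AB = 4.86 kN.
A_AB = 3870 mm².
A_BC = 399.6 mm².
A_CD = 92.07 mm².
δ_AB = 4860·159/(3870·106000) = 0.001883 mm
δ_BC = 8310·824/(399.6·106000) = 0.1617 mm
δ_CD = -9590·648/(92.07·106000) = -0.6368 mm
δ = Σδ_i = -0.4732 mm.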